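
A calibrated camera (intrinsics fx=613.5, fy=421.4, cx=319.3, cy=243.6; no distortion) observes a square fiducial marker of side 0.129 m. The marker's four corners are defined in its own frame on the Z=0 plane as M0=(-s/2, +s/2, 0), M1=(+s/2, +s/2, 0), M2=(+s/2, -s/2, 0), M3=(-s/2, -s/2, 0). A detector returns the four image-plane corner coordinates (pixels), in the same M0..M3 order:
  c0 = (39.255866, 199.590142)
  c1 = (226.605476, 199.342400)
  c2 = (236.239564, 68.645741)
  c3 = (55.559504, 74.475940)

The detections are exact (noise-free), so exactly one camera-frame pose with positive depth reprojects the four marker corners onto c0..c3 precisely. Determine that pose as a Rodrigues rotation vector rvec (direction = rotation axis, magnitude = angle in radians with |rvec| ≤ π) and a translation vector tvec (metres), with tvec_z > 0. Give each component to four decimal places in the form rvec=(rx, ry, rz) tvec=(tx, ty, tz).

rvec=(-0.1269, 0.1405, 0.0220) tvec=(-0.1209, -0.1059, 0.4081)

Intrinsics K: fx=613.5, fy=421.4, cx=319.3, cy=243.6
Marker side s = 0.129 m; corners in marker frame (Z=0):
  M0 = (-0.0645, +0.0645, 0)
  M1 = (+0.0645, +0.0645, 0)
  M2 = (+0.0645, -0.0645, 0)
  M3 = (-0.0645, -0.0645, 0)
Detected image corners:
  c0 = (39.255866, 199.590142) px
  c1 = (226.605476, 199.342400) px
  c2 = (236.239564, 68.645741) px
  c3 = (55.559504, 74.475940) px
Planar DLT: solve 8×8 A·h = b for H (H[2,2]=1):
  H  [+1377.78216 -143.67659 +137.49191]
  H  [-70.81603 +949.65734 +134.28799]
  H  [-0.34559 -0.30532 +1.00000]
B = K⁻¹H; ‖b₁‖=2.450338, ‖b₂‖=2.450338; λ = 2/(‖b₁‖+‖b₂‖) = 0.408107, sign → tz>0 ⇒ λ=+0.408107
r₁ = λ·B[:,0] = (+0.98992,+0.01295,-0.14104); r₂ = λ·B[:,1] = (-0.03072,+0.99173,-0.12460)
r₃ = r₁×r₂ = (+0.13826,+0.12768,+0.98213); SVD([r₁ r₂ r₃]) → R = UVᵀ:
  R  [+0.98992 -0.03072 +0.13826]
  R  [+0.01295 +0.99173 +0.12768]
  R  [-0.14104 -0.12460 +0.98213]
t = (-0.12094, -0.10586, +0.40811) m
tr R = 2.963782; θ = arccos((tr R − 1)/2) = 0.190599 rad = 10.921°
axis k = ((R−Rᵀ)₃₂, (R−Rᵀ)₁₃, (R−Rᵀ)₂₁) / (2 sinθ) = (-0.665847, +0.737132, +0.115262)
rvec = θ·k = (-0.126910, +0.140497, +0.021969)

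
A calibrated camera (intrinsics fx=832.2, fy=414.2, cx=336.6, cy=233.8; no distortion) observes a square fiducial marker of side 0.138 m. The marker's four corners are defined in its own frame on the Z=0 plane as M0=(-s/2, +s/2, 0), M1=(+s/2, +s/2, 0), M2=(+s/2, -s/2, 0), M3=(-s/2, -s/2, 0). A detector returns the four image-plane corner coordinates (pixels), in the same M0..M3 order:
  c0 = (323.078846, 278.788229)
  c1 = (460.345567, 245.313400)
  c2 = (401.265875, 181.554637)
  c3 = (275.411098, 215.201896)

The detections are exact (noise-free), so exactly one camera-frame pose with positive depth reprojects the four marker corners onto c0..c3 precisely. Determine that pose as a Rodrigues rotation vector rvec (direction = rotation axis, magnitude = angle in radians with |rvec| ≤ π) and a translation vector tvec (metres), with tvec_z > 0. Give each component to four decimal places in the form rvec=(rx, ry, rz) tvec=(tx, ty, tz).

Intrinsics K: fx=832.2, fy=414.2, cx=336.6, cy=233.8
Marker side s = 0.138 m; corners in marker frame (Z=0):
  M0 = (-0.0690, +0.0690, 0)
  M1 = (+0.0690, +0.0690, 0)
  M2 = (+0.0690, -0.0690, 0)
  M3 = (-0.0690, -0.0690, 0)
Detected image corners:
  c0 = (323.078846, 278.788229) px
  c1 = (460.345567, 245.313400) px
  c2 = (401.265875, 181.554637) px
  c3 = (275.411098, 215.201896) px
Planar DLT: solve 8×8 A·h = b for H (H[2,2]=1):
  H  [+846.34662 +199.31152 +362.77164]
  H  [-309.77596 +343.67899 +229.42616]
  H  [-0.28911 -0.51128 +1.00000]
B = K⁻¹H; ‖b₁‖=1.308155, ‖b₂‖=1.308155; λ = 2/(‖b₁‖+‖b₂‖) = 0.764436, sign → tz>0 ⇒ λ=+0.764436
r₁ = λ·B[:,0] = (+0.86682,-0.44696,-0.22101); r₂ = λ·B[:,1] = (+0.34116,+0.85490,-0.39084)
r₃ = r₁×r₂ = (+0.36363,+0.26339,+0.89353); SVD([r₁ r₂ r₃]) → R = UVᵀ:
  R  [+0.86682 +0.34116 +0.36363]
  R  [-0.44696 +0.85490 +0.26339]
  R  [-0.22101 -0.39084 +0.89353]
t = (+0.02404, -0.00807, +0.76444) m
tr R = 2.615252; θ = arccos((tr R − 1)/2) = 0.630681 rad = 36.135°
axis k = ((R−Rᵀ)₃₂, (R−Rᵀ)₁₃, (R−Rᵀ)₂₁) / (2 sinθ) = (-0.554717, +0.495712, -0.668250)
rvec = θ·k = (-0.349850, +0.312637, -0.421453)

rvec=(-0.3498, 0.3126, -0.4215) tvec=(0.0240, -0.0081, 0.7644)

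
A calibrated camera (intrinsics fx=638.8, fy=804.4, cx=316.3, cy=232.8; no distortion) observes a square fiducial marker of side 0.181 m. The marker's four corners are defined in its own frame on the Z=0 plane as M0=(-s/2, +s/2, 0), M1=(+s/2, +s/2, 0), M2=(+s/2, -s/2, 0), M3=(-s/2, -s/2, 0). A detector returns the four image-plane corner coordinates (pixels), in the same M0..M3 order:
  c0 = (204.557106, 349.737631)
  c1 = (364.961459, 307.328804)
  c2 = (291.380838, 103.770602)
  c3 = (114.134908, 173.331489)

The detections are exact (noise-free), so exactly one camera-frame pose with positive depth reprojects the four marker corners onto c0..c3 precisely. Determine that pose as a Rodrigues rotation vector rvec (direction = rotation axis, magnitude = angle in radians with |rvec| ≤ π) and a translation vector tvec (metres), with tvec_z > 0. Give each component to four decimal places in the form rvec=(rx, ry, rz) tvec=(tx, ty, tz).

Intrinsics K: fx=638.8, fy=804.4, cx=316.3, cy=232.8
Marker side s = 0.181 m; corners in marker frame (Z=0):
  M0 = (-0.0905, +0.0905, 0)
  M1 = (+0.0905, +0.0905, 0)
  M2 = (+0.0905, -0.0905, 0)
  M3 = (-0.0905, -0.0905, 0)
Detected image corners:
  c0 = (204.557106, 349.737631) px
  c1 = (364.961459, 307.328804) px
  c2 = (291.380838, 103.770602) px
  c3 = (114.134908, 173.331489) px
Planar DLT: solve 8×8 A·h = b for H (H[2,2]=1):
  H  [+795.55211 +654.66359 +242.60108]
  H  [-431.89396 +1236.85460 +241.96107]
  H  [-0.54866 +0.81764 +1.00000]
B = K⁻¹H; ‖b₁‖=1.656943, ‖b₂‖=1.656943; λ = 2/(‖b₁‖+‖b₂‖) = 0.603521, sign → tz>0 ⇒ λ=+0.603521
r₁ = λ·B[:,0] = (+0.91557,-0.22821,-0.33113); r₂ = λ·B[:,1] = (+0.37417,+0.78517,+0.49346)
r₃ = r₁×r₂ = (+0.14738,-0.57570,+0.80427); SVD([r₁ r₂ r₃]) → R = UVᵀ:
  R  [+0.91557 +0.37417 +0.14738]
  R  [-0.22821 +0.78517 -0.57570]
  R  [-0.33113 +0.49346 +0.80427]
t = (-0.06963, +0.00687, +0.60352) m
tr R = 2.505010; θ = arccos((tr R − 1)/2) = 0.718939 rad = 41.192°
axis k = ((R−Rᵀ)₃₂, (R−Rᵀ)₁₃, (R−Rᵀ)₂₁) / (2 sinθ) = (+0.811712, +0.363284, -0.457327)
rvec = θ·k = (+0.583571, +0.261179, -0.328790)

rvec=(0.5836, 0.2612, -0.3288) tvec=(-0.0696, 0.0069, 0.6035)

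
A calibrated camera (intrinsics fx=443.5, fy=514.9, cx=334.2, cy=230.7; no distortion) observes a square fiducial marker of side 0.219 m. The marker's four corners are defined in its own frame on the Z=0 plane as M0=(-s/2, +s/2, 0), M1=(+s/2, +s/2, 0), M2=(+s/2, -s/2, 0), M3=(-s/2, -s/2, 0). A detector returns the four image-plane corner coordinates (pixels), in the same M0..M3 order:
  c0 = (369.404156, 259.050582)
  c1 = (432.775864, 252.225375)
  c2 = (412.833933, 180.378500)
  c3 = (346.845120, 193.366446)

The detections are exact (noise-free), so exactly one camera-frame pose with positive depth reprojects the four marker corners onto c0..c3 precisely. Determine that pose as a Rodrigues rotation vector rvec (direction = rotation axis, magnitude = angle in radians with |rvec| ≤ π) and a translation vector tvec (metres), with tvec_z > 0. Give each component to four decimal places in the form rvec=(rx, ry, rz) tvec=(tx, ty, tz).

rvec=(0.5314, 0.4857, -0.2583) tvec=(0.1725, -0.0217, 1.3825)

Intrinsics K: fx=443.5, fy=514.9, cx=334.2, cy=230.7
Marker side s = 0.219 m; corners in marker frame (Z=0):
  M0 = (-0.1095, +0.1095, 0)
  M1 = (+0.1095, +0.1095, 0)
  M2 = (+0.1095, -0.1095, 0)
  M3 = (-0.1095, -0.1095, 0)
Detected image corners:
  c0 = (369.404156, 259.050582) px
  c1 = (432.775864, 252.225375) px
  c2 = (412.833933, 180.378500) px
  c3 = (346.845120, 193.366446) px
Planar DLT: solve 8×8 A·h = b for H (H[2,2]=1):
  H  [+152.50190 +216.27968 +389.52570]
  H  [-125.59362 +380.86944 +222.60084]
  H  [-0.36531 +0.30478 +1.00000]
B = K⁻¹H; ‖b₁‖=0.723347, ‖b₂‖=0.723347; λ = 2/(‖b₁‖+‖b₂‖) = 1.382462, sign → tz>0 ⇒ λ=+1.382462
r₁ = λ·B[:,0] = (+0.85594,-0.11093,-0.50503); r₂ = λ·B[:,1] = (+0.35667,+0.83382,+0.42135)
r₃ = r₁×r₂ = (+0.37437,-0.54078,+0.75326); SVD([r₁ r₂ r₃]) → R = UVᵀ:
  R  [+0.85594 +0.35667 +0.37437]
  R  [-0.11093 +0.83382 -0.54078]
  R  [-0.50503 +0.42135 +0.75326]
t = (+0.17246, -0.02175, +1.38246) m
tr R = 2.443023; θ = arccos((tr R − 1)/2) = 0.764814 rad = 43.821°
axis k = ((R−Rᵀ)₃₂, (R−Rᵀ)₁₃, (R−Rᵀ)₂₁) / (2 sinθ) = (+0.694776, +0.635034, -0.337665)
rvec = θ·k = (+0.531375, +0.485683, -0.258251)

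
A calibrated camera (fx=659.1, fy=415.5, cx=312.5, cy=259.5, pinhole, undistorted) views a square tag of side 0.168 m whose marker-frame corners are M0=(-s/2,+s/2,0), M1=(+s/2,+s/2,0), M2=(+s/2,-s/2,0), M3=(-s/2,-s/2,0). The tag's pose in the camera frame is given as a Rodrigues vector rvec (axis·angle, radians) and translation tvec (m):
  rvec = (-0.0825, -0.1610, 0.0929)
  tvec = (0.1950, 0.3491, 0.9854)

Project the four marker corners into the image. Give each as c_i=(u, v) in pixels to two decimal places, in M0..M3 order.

Intrinsics K: fx=659.1, fy=415.5, cx=312.5, cy=259.5
Marker side s = 0.168 m; corners in marker frame (Z=0):
  M0 = (-0.0840, +0.0840, 0)
  M1 = (+0.0840, +0.0840, 0)
  M2 = (+0.0840, -0.0840, 0)
  M3 = (-0.0840, -0.0840, 0)
rvec = (-0.0825, -0.1610, 0.0929), |rvec| = θ = 0.20337 rad = 11.652°
Rodrigues: sinθ=0.20197, 1−cosθ=0.02061; R = I + sinθ·[k]× + (1−cosθ)·[k]×²:
    [+0.98278 -0.08564 -0.16371]
    [+0.09888 +0.99231 +0.07448]
    [+0.15607 -0.08939 +0.98369]
t = (0.1950, 0.3491, 0.9854) m
M0: Pc = R·M0+t = (+0.10525, +0.42415, +0.96478); u = 659.1·(+0.10525)/0.96478 + 312.5 = 384.4041, v = 415.5·(+0.42415)/0.96478 + 259.5 = 442.1668
M1: Pc = R·M1+t = (+0.27036, +0.44076, +0.99100); u = 659.1·(+0.27036)/0.99100 + 312.5 = 492.3122, v = 415.5·(+0.44076)/0.99100 + 259.5 = 444.2985
M2: Pc = R·M2+t = (+0.28475, +0.27405, +1.00602); u = 659.1·(+0.28475)/1.00602 + 312.5 = 499.0545, v = 415.5·(+0.27405)/1.00602 + 259.5 = 372.6874
M3: Pc = R·M3+t = (+0.11964, +0.25744, +0.97980); u = 659.1·(+0.11964)/0.97980 + 312.5 = 392.9807, v = 415.5·(+0.25744)/0.97980 + 259.5 = 368.6719

c0=(384.40, 442.17) c1=(492.31, 444.30) c2=(499.05, 372.69) c3=(392.98, 368.67)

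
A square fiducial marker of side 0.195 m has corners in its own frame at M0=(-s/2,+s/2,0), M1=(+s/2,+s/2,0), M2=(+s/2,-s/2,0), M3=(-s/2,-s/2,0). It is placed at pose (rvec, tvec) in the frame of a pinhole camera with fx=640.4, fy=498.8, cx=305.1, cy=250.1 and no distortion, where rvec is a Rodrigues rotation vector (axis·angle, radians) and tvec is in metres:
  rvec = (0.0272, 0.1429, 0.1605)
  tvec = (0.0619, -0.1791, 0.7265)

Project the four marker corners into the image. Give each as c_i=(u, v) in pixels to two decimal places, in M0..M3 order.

Intrinsics K: fx=640.4, fy=498.8, cx=305.1, cy=250.1
Marker side s = 0.195 m; corners in marker frame (Z=0):
  M0 = (-0.0975, +0.0975, 0)
  M1 = (+0.0975, +0.0975, 0)
  M2 = (+0.0975, -0.0975, 0)
  M3 = (-0.0975, -0.0975, 0)
rvec = (0.0272, 0.1429, 0.1605), |rvec| = θ = 0.21661 rad = 12.411°
Rodrigues: sinθ=0.21492, 1−cosθ=0.02337; R = I + sinθ·[k]× + (1−cosθ)·[k]×²:
    [+0.97700 -0.15731 +0.14396]
    [+0.16118 +0.98680 -0.01556]
    [-0.13961 +0.03841 +0.98946]
t = (0.0619, -0.1791, 0.7265) m
M0: Pc = R·M0+t = (-0.04870, -0.09860, +0.74386); u = 640.4·(-0.04870)/0.74386 + 305.1 = 263.1773, v = 498.8·(-0.09860)/0.74386 + 250.1 = 183.9814
M1: Pc = R·M1+t = (+0.14182, -0.06717, +0.71663); u = 640.4·(+0.14182)/0.71663 + 305.1 = 431.8333, v = 498.8·(-0.06717)/0.71663 + 250.1 = 203.3465
M2: Pc = R·M2+t = (+0.17250, -0.25960, +0.70914); u = 640.4·(+0.17250)/0.70914 + 305.1 = 460.8740, v = 498.8·(-0.25960)/0.70914 + 250.1 = 67.5030
M3: Pc = R·M3+t = (-0.01802, -0.29103, +0.73637); u = 640.4·(-0.01802)/0.73637 + 305.1 = 289.4288, v = 498.8·(-0.29103)/0.73637 + 250.1 = 52.9632

c0=(263.18, 183.98) c1=(431.83, 203.35) c2=(460.87, 67.50) c3=(289.43, 52.96)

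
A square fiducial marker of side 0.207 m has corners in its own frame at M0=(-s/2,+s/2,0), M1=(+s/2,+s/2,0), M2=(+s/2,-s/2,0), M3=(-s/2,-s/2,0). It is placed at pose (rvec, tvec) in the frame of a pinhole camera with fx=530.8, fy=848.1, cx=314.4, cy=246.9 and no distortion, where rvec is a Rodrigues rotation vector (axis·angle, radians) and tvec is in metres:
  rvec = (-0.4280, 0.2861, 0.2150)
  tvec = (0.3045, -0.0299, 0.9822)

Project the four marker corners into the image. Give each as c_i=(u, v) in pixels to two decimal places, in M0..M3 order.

c0=(412.38, 287.82) c1=(532.57, 318.60) c2=(544.70, 155.18) c3=(432.63, 136.83)

Intrinsics K: fx=530.8, fy=848.1, cx=314.4, cy=246.9
Marker side s = 0.207 m; corners in marker frame (Z=0):
  M0 = (-0.1035, +0.1035, 0)
  M1 = (+0.1035, +0.1035, 0)
  M2 = (+0.1035, -0.1035, 0)
  M3 = (-0.1035, -0.1035, 0)
rvec = (-0.4280, 0.2861, 0.2150), |rvec| = θ = 0.55791 rad = 31.966°
Rodrigues: sinθ=0.52941, 1−cosθ=0.15164; R = I + sinθ·[k]× + (1−cosθ)·[k]×²:
    [+0.93760 -0.26367 +0.22666]
    [+0.14437 +0.88824 +0.43611]
    [-0.31632 -0.37617 +0.87088]
t = (0.3045, -0.0299, 0.9822) m
M0: Pc = R·M0+t = (+0.18017, +0.04709, +0.97600); u = 530.8·(+0.18017)/0.97600 + 314.4 = 412.3842, v = 848.1·(+0.04709)/0.97600 + 246.9 = 287.8198
M1: Pc = R·M1+t = (+0.37425, +0.07697, +0.91053); u = 530.8·(+0.37425)/0.91053 + 314.4 = 532.5735, v = 848.1·(+0.07697)/0.91053 + 246.9 = 318.5971
M2: Pc = R·M2+t = (+0.42883, -0.10689, +0.98840); u = 530.8·(+0.42883)/0.98840 + 314.4 = 544.6967, v = 848.1·(-0.10689)/0.98840 + 246.9 = 155.1813
M3: Pc = R·M3+t = (+0.23475, -0.13677, +1.05387); u = 530.8·(+0.23475)/1.05387 + 314.4 = 432.6346, v = 848.1·(-0.13677)/1.05387 + 246.9 = 136.8311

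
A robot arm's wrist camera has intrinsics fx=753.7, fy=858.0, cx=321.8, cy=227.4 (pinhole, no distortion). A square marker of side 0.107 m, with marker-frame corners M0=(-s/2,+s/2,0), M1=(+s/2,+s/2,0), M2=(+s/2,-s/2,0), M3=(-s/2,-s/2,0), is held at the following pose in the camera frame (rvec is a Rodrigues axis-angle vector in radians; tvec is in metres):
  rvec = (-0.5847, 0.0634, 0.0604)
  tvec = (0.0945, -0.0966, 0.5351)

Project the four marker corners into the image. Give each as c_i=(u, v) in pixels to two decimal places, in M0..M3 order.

Intrinsics K: fx=753.7, fy=858.0, cx=321.8, cy=227.4
Marker side s = 0.107 m; corners in marker frame (Z=0):
  M0 = (-0.0535, +0.0535, 0)
  M1 = (+0.0535, +0.0535, 0)
  M2 = (+0.0535, -0.0535, 0)
  M3 = (-0.0535, -0.0535, 0)
rvec = (-0.5847, 0.0634, 0.0604), |rvec| = θ = 0.59122 rad = 33.874°
Rodrigues: sinθ=0.55737, 1−cosθ=0.16974; R = I + sinθ·[k]× + (1−cosθ)·[k]×²:
    [+0.99628 -0.07494 +0.04262]
    [+0.03894 +0.83221 +0.55309]
    [-0.07692 -0.54937 +0.83203]
t = (0.0945, -0.0966, 0.5351) m
M0: Pc = R·M0+t = (+0.03719, -0.05416, +0.50982); u = 753.7·(+0.03719)/0.50982 + 321.8 = 376.7795, v = 858.0·(-0.05416)/0.50982 + 227.4 = 136.2524
M1: Pc = R·M1+t = (+0.14379, -0.04999, +0.50159); u = 753.7·(+0.14379)/0.50159 + 321.8 = 537.8624, v = 858.0·(-0.04999)/0.50159 + 227.4 = 141.8841
M2: Pc = R·M2+t = (+0.15181, -0.13904, +0.56038); u = 753.7·(+0.15181)/0.56038 + 321.8 = 525.9833, v = 858.0·(-0.13904)/0.56038 + 227.4 = 14.5137
M3: Pc = R·M3+t = (+0.04521, -0.14321, +0.56861); u = 753.7·(+0.04521)/0.56861 + 321.8 = 381.7251, v = 858.0·(-0.14321)/0.56861 + 227.4 = 11.3079

c0=(376.78, 136.25) c1=(537.86, 141.88) c2=(525.98, 14.51) c3=(381.73, 11.31)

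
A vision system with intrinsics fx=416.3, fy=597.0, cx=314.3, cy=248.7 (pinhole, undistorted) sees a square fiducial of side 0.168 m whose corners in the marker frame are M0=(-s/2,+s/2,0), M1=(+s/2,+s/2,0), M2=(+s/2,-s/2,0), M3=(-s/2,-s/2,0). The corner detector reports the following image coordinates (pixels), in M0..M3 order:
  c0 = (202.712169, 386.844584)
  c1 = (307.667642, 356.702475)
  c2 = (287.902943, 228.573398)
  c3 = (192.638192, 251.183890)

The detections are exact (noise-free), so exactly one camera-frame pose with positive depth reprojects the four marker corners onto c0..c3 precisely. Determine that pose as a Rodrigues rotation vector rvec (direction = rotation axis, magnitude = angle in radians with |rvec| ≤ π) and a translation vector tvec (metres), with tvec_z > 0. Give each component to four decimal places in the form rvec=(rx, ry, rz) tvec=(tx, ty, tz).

rvec=(-0.4563, -0.1123, -0.2017) tvec=(-0.1109, 0.0627, 0.6992)

Intrinsics K: fx=416.3, fy=597.0, cx=314.3, cy=248.7
Marker side s = 0.168 m; corners in marker frame (Z=0):
  M0 = (-0.0840, +0.0840, 0)
  M1 = (+0.0840, +0.0840, 0)
  M2 = (+0.0840, -0.0840, 0)
  M3 = (-0.0840, -0.0840, 0)
Detected image corners:
  c0 = (202.712169, 386.844584) px
  c1 = (307.667642, 356.702475) px
  c2 = (287.902943, 228.573398) px
  c3 = (192.638192, 251.183890) px
Planar DLT: solve 8×8 A·h = b for H (H[2,2]=1):
  H  [+648.46628 -61.46125 +248.26614]
  H  [-89.13339 +598.51901 +302.21241]
  H  [+0.21817 -0.60871 +1.00000]
B = K⁻¹H; ‖b₁‖=1.430268, ‖b₂‖=1.430268; λ = 2/(‖b₁‖+‖b₂‖) = 0.699170, sign → tz>0 ⇒ λ=+0.699170
r₁ = λ·B[:,0] = (+0.97393,-0.16793,+0.15254); r₂ = λ·B[:,1] = (+0.21809,+0.87824,-0.42559)
r₃ = r₁×r₂ = (-0.06250,+0.44776,+0.89197); SVD([r₁ r₂ r₃]) → R = UVᵀ:
  R  [+0.97393 +0.21809 -0.06250]
  R  [-0.16793 +0.87824 +0.44776]
  R  [+0.15254 -0.42559 +0.89197]
t = (-0.11090, +0.06267, +0.69917) m
tr R = 2.744135; θ = arccos((tr R − 1)/2) = 0.511385 rad = 29.300°
axis k = ((R−Rᵀ)₃₂, (R−Rᵀ)₁₃, (R−Rᵀ)₂₁) / (2 sinθ) = (-0.892292, -0.219697, -0.394395)
rvec = θ·k = (-0.456305, -0.112350, -0.201688)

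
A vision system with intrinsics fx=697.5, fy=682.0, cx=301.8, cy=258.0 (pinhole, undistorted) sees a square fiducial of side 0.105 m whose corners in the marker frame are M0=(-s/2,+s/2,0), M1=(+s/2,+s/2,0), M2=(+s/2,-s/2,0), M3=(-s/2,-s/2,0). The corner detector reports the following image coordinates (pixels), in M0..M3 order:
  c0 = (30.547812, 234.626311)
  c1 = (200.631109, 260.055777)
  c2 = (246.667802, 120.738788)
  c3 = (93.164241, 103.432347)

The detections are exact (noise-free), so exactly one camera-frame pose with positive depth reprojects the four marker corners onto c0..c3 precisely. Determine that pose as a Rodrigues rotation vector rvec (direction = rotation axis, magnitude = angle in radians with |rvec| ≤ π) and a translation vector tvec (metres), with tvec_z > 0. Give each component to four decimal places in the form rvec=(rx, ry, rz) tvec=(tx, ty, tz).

Intrinsics K: fx=697.5, fy=682.0, cx=301.8, cy=258.0
Marker side s = 0.105 m; corners in marker frame (Z=0):
  M0 = (-0.0525, +0.0525, 0)
  M1 = (+0.0525, +0.0525, 0)
  M2 = (+0.0525, -0.0525, 0)
  M3 = (-0.0525, -0.0525, 0)
Detected image corners:
  c0 = (30.547812, 234.626311) px
  c1 = (200.631109, 260.055777) px
  c2 = (246.667802, 120.738788) px
  c3 = (93.164241, 103.432347) px
Planar DLT: solve 8×8 A·h = b for H (H[2,2]=1):
  H  [+1479.65638 -677.37687 +142.64950]
  H  [+129.95206 +1088.00971 +175.55272]
  H  [-0.39674 -1.10917 +1.00000]
B = K⁻¹H; ‖b₁‖=2.351904, ‖b₂‖=2.351904; λ = 2/(‖b₁‖+‖b₂‖) = 0.425187, sign → tz>0 ⇒ λ=+0.425187
r₁ = λ·B[:,0] = (+0.97497,+0.14483,-0.16869); r₂ = λ·B[:,1] = (-0.20886,+0.85672,-0.47160)
r₃ = r₁×r₂ = (+0.07622,+0.49503,+0.86553); SVD([r₁ r₂ r₃]) → R = UVᵀ:
  R  [+0.97497 -0.20886 +0.07622]
  R  [+0.14483 +0.85672 +0.49503]
  R  [-0.16869 -0.47160 +0.86553]
t = (-0.09702, -0.05140, +0.42519) m
tr R = 2.697214; θ = arccos((tr R − 1)/2) = 0.557450 rad = 31.940°
axis k = ((R−Rᵀ)₃₂, (R−Rᵀ)₁₃, (R−Rᵀ)₂₁) / (2 sinθ) = (-0.913604, +0.231469, +0.334291)
rvec = θ·k = (-0.509288, +0.129033, +0.186351)

rvec=(-0.5093, 0.1290, 0.1864) tvec=(-0.0970, -0.0514, 0.4252)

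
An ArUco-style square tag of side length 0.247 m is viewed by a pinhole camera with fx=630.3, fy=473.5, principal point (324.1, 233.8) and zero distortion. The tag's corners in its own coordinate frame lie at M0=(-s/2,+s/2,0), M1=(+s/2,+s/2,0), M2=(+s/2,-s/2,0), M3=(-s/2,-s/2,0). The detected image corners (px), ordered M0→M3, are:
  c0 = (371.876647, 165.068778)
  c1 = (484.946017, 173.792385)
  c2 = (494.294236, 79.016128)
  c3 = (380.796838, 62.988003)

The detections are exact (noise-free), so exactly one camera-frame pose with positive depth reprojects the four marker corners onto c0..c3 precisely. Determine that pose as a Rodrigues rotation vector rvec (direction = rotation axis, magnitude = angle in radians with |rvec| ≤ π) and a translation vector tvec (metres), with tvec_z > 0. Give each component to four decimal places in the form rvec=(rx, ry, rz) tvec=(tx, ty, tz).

Intrinsics K: fx=630.3, fy=473.5, cx=324.1, cy=233.8
Marker side s = 0.247 m; corners in marker frame (Z=0):
  M0 = (-0.1235, +0.1235, 0)
  M1 = (+0.1235, +0.1235, 0)
  M2 = (+0.1235, -0.1235, 0)
  M3 = (-0.1235, -0.1235, 0)
Detected image corners:
  c0 = (371.876647, 165.068778) px
  c1 = (484.946017, 173.792385) px
  c2 = (494.294236, 79.016128) px
  c3 = (380.796838, 62.988003) px
Planar DLT: solve 8×8 A·h = b for H (H[2,2]=1):
  H  [+586.59176 -20.07140 +435.02368]
  H  [+85.56098 +402.65995 +120.67998]
  H  [+0.29553 +0.03913 +1.00000]
B = K⁻¹H; ‖b₁‖=0.833613, ‖b₂‖=0.833613; λ = 2/(‖b₁‖+‖b₂‖) = 1.199598, sign → tz>0 ⇒ λ=+1.199598
r₁ = λ·B[:,0] = (+0.93412,+0.04172,+0.35452); r₂ = λ·B[:,1] = (-0.06233,+0.99695,+0.04694)
r₃ = r₁×r₂ = (-0.35148,-0.06594,+0.93387); SVD([r₁ r₂ r₃]) → R = UVᵀ:
  R  [+0.93412 -0.06233 -0.35148]
  R  [+0.04172 +0.99695 -0.06594]
  R  [+0.35452 +0.04694 +0.93387]
t = (+0.21111, -0.28659, +1.19960) m
tr R = 2.864939; θ = arccos((tr R − 1)/2) = 0.369607 rad = 21.177°
axis k = ((R−Rᵀ)₃₂, (R−Rᵀ)₁₃, (R−Rᵀ)₂₁) / (2 sinθ) = (+0.156233, -0.977165, +0.144014)
rvec = θ·k = (+0.057745, -0.361167, +0.053229)

rvec=(0.0577, -0.3612, 0.0532) tvec=(0.2111, -0.2866, 1.1996)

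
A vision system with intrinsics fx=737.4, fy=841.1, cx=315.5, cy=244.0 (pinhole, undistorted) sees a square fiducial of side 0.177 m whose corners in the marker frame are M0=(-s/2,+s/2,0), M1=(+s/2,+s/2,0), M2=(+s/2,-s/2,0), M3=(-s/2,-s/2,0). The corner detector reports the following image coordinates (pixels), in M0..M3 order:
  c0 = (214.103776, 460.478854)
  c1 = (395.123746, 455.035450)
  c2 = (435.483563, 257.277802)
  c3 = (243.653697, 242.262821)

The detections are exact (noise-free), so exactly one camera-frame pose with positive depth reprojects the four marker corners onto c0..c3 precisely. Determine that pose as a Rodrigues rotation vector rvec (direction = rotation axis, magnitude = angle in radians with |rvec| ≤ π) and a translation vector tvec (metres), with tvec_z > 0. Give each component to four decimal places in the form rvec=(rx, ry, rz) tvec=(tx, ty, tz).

rvec=(0.3135, -0.3500, 0.1243) tvec=(0.0092, 0.0881, 0.6513)

Intrinsics K: fx=737.4, fy=841.1, cx=315.5, cy=244.0
Marker side s = 0.177 m; corners in marker frame (Z=0):
  M0 = (-0.0885, +0.0885, 0)
  M1 = (+0.0885, +0.0885, 0)
  M2 = (+0.0885, -0.0885, 0)
  M3 = (-0.0885, -0.0885, 0)
Detected image corners:
  c0 = (214.103776, 460.478854) px
  c1 = (395.123746, 455.035450) px
  c2 = (435.483563, 257.277802) px
  c3 = (243.653697, 242.262821) px
Planar DLT: solve 8×8 A·h = b for H (H[2,2]=1):
  H  [+1227.89482 -60.47877 +325.92893]
  H  [+217.93594 +1324.37409 +357.83629]
  H  [+0.54583 +0.42994 +1.00000]
B = K⁻¹H; ‖b₁‖=1.535465, ‖b₂‖=1.535465; λ = 2/(‖b₁‖+‖b₂‖) = 0.651268, sign → tz>0 ⇒ λ=+0.651268
r₁ = λ·B[:,0] = (+0.93238,+0.06562,+0.35549); r₂ = λ·B[:,1] = (-0.17322,+0.94424,+0.28001)
r₃ = r₁×r₂ = (-0.31729,-0.32265,+0.89175); SVD([r₁ r₂ r₃]) → R = UVᵀ:
  R  [+0.93238 -0.17322 -0.31729]
  R  [+0.06562 +0.94424 -0.32265]
  R  [+0.35549 +0.28001 +0.89175]
t = (+0.00921, +0.08814, +0.65127) m
tr R = 2.768370; θ = arccos((tr R − 1)/2) = 0.486050 rad = 27.849°
axis k = ((R−Rᵀ)₃₂, (R−Rᵀ)₁₃, (R−Rᵀ)₂₁) / (2 sinθ) = (+0.645057, -0.720102, +0.255645)
rvec = θ·k = (+0.313530, -0.350006, +0.124256)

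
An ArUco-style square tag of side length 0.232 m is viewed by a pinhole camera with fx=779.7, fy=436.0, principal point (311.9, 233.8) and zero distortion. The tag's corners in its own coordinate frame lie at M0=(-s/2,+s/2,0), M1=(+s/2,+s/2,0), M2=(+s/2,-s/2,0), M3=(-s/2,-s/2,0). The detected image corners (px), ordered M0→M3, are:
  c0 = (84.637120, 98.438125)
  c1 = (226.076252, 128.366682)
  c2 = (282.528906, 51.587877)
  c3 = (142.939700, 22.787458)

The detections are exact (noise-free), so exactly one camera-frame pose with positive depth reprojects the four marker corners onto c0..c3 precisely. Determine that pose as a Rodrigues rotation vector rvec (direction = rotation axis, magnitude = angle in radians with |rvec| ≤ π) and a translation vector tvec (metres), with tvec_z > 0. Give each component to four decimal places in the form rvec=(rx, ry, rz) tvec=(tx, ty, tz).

rvec=(-0.0923, 0.0268, 0.3714) tvec=(-0.1952, -0.4337, 1.1901)

Intrinsics K: fx=779.7, fy=436.0, cx=311.9, cy=233.8
Marker side s = 0.232 m; corners in marker frame (Z=0):
  M0 = (-0.1160, +0.1160, 0)
  M1 = (+0.1160, +0.1160, 0)
  M2 = (+0.1160, -0.1160, 0)
  M3 = (-0.1160, -0.1160, 0)
Detected image corners:
  c0 = (84.637120, 98.438125) px
  c1 = (226.076252, 128.366682) px
  c2 = (282.528906, 51.587877) px
  c3 = (142.939700, 22.787458) px
Planar DLT: solve 8×8 A·h = b for H (H[2,2]=1):
  H  [+598.96217 -260.50151 +183.98826]
  H  [+123.82242 +323.11463 +74.91706]
  H  [-0.03624 -0.07154 +1.00000]
B = K⁻¹H; ‖b₁‖=0.840231, ‖b₂‖=0.840231; λ = 2/(‖b₁‖+‖b₂‖) = 1.190149, sign → tz>0 ⇒ λ=+1.190149
r₁ = λ·B[:,0] = (+0.93152,+0.36112,-0.04313); r₂ = λ·B[:,1] = (-0.36357,+0.92767,-0.08515)
r₃ = r₁×r₂ = (+0.00926,+0.09500,+0.99543); SVD([r₁ r₂ r₃]) → R = UVᵀ:
  R  [+0.93152 -0.36357 +0.00926]
  R  [+0.36112 +0.92767 +0.09500]
  R  [-0.04313 -0.08515 +0.99543]
t = (-0.19525, -0.43370, +1.19015) m
tr R = 2.854620; θ = arccos((tr R − 1)/2) = 0.383635 rad = 21.981°
axis k = ((R−Rᵀ)₃₂, (R−Rᵀ)₁₃, (R−Rᵀ)₂₁) / (2 sinθ) = (-0.240648, +0.069980, +0.968086)
rvec = θ·k = (-0.092321, +0.026847, +0.371392)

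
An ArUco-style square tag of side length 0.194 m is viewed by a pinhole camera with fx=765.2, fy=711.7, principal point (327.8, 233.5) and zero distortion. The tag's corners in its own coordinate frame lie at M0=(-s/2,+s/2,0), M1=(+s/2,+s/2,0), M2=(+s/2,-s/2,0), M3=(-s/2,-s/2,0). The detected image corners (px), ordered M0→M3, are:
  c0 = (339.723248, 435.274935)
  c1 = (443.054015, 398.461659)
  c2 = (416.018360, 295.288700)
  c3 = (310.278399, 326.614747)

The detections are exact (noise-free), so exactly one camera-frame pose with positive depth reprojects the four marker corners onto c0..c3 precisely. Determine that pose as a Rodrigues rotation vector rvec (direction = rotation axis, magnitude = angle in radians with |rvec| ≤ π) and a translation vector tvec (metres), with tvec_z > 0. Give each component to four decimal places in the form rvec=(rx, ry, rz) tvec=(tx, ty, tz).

rvec=(0.0090, -0.3643, -0.2509) tvec=(0.0833, 0.2288, 1.2512)

Intrinsics K: fx=765.2, fy=711.7, cx=327.8, cy=233.5
Marker side s = 0.194 m; corners in marker frame (Z=0):
  M0 = (-0.0970, +0.0970, 0)
  M1 = (+0.0970, +0.0970, 0)
  M2 = (+0.0970, -0.0970, 0)
  M3 = (-0.0970, -0.0970, 0)
Detected image corners:
  c0 = (339.723248, 435.274935) px
  c1 = (443.054015, 398.461659) px
  c2 = (416.018360, 295.288700) px
  c3 = (310.278399, 326.614747) px
Planar DLT: solve 8×8 A·h = b for H (H[2,2]=1):
  H  [+644.77366 +161.59323 +378.75122]
  H  [-73.47006 +561.19711 +363.66643]
  H  [+0.28085 +0.04292 +1.00000]
B = K⁻¹H; ‖b₁‖=0.799237, ‖b₂‖=0.799237; λ = 2/(‖b₁‖+‖b₂‖) = 1.251194, sign → tz>0 ⇒ λ=+1.251194
r₁ = λ·B[:,0] = (+0.90375,-0.24445,+0.35140); r₂ = λ·B[:,1] = (+0.24122,+0.96898,+0.05371)
r₃ = r₁×r₂ = (-0.35363,+0.03623,+0.93468); SVD([r₁ r₂ r₃]) → R = UVᵀ:
  R  [+0.90375 +0.24122 -0.35363]
  R  [-0.24445 +0.96898 +0.03623]
  R  [+0.35140 +0.05371 +0.93468]
t = (+0.08331, +0.22884, +1.25119) m
tr R = 2.807413; θ = arccos((tr R − 1)/2) = 0.442447 rad = 25.350°
axis k = ((R−Rᵀ)₃₂, (R−Rᵀ)₁₃, (R−Rᵀ)₂₁) / (2 sinθ) = (+0.020413, -0.823347, -0.567171)
rvec = θ·k = (+0.009032, -0.364288, -0.250943)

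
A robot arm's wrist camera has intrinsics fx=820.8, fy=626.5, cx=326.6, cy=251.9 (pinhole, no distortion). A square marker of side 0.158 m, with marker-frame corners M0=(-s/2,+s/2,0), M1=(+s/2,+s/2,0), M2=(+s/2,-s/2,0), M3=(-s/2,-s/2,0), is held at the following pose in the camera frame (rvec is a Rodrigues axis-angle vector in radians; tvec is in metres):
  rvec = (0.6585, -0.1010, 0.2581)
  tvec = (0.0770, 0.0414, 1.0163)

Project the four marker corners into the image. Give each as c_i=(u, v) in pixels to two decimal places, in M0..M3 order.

c0=(310.71, 302.82) c1=(427.13, 320.35) c2=(472.10, 250.32) c3=(345.60, 229.06)

Intrinsics K: fx=820.8, fy=626.5, cx=326.6, cy=251.9
Marker side s = 0.158 m; corners in marker frame (Z=0):
  M0 = (-0.0790, +0.0790, 0)
  M1 = (+0.0790, +0.0790, 0)
  M2 = (+0.0790, -0.0790, 0)
  M3 = (-0.0790, -0.0790, 0)
rvec = (0.6585, -0.1010, 0.2581), |rvec| = θ = 0.71445 rad = 40.935°
Rodrigues: sinθ=0.65520, 1−cosθ=0.24455; R = I + sinθ·[k]× + (1−cosθ)·[k]×²:
    [+0.96320 -0.26856 -0.01120]
    [+0.20483 +0.76034 -0.61638]
    [+0.17405 +0.59140 +0.78737]
t = (0.0770, 0.0414, 1.0163) m
M0: Pc = R·M0+t = (-0.02031, +0.08529, +1.04927); u = 820.8·(-0.02031)/1.04927 + 326.6 = 310.7132, v = 626.5·(+0.08529)/1.04927 + 251.9 = 302.8222
M1: Pc = R·M1+t = (+0.13188, +0.11765, +1.07677); u = 820.8·(+0.13188)/1.07677 + 326.6 = 427.1266, v = 626.5·(+0.11765)/1.07677 + 251.9 = 320.3518
M2: Pc = R·M2+t = (+0.17431, -0.00249, +0.98333); u = 820.8·(+0.17431)/0.98333 + 326.6 = 472.0983, v = 626.5·(-0.00249)/0.98333 + 251.9 = 250.3167
M3: Pc = R·M3+t = (+0.02212, -0.03485, +0.95583); u = 820.8·(+0.02212)/0.95583 + 326.6 = 345.5982, v = 626.5·(-0.03485)/0.95583 + 251.9 = 229.0583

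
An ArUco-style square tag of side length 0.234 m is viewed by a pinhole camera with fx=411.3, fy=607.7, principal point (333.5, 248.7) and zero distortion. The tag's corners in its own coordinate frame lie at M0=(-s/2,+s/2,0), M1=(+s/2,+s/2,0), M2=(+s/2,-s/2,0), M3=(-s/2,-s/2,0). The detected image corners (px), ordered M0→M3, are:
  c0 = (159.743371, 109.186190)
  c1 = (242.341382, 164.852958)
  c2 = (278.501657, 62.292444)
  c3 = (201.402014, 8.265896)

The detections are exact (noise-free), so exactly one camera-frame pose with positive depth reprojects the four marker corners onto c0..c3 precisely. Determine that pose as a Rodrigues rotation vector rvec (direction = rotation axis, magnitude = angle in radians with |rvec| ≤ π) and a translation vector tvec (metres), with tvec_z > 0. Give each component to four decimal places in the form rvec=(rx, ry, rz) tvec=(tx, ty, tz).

Intrinsics K: fx=411.3, fy=607.7, cx=333.5, cy=248.7
Marker side s = 0.234 m; corners in marker frame (Z=0):
  M0 = (-0.1170, +0.1170, 0)
  M1 = (+0.1170, +0.1170, 0)
  M2 = (+0.1170, -0.1170, 0)
  M3 = (-0.1170, -0.1170, 0)
Detected image corners:
  c0 = (159.743371, 109.186190) px
  c1 = (242.341382, 164.852958) px
  c2 = (278.501657, 62.292444) px
  c3 = (201.402014, 8.265896) px
Planar DLT: solve 8×8 A·h = b for H (H[2,2]=1):
  H  [+356.54856 -223.43186 +221.42009]
  H  [+240.40376 +412.44939 +84.83208]
  H  [+0.07107 -0.25964 +1.00000]
B = K⁻¹H; ‖b₁‖=0.891220, ‖b₂‖=0.891220; λ = 2/(‖b₁‖+‖b₂‖) = 1.122058, sign → tz>0 ⇒ λ=+1.122058
r₁ = λ·B[:,0] = (+0.90803,+0.41125,+0.07975); r₂ = λ·B[:,1] = (-0.37332,+0.88077,-0.29133)
r₃ = r₁×r₂ = (-0.19005,+0.23477,+0.95329); SVD([r₁ r₂ r₃]) → R = UVᵀ:
  R  [+0.90803 -0.37332 -0.19005]
  R  [+0.41125 +0.88077 +0.23477]
  R  [+0.07975 -0.29133 +0.95329]
t = (-0.30576, -0.30257, +1.12206) m
tr R = 2.742096; θ = arccos((tr R − 1)/2) = 0.513465 rad = 29.419°
axis k = ((R−Rᵀ)₃₂, (R−Rᵀ)₁₃, (R−Rᵀ)₂₁) / (2 sinθ) = (-0.535524, -0.274629, +0.798619)
rvec = θ·k = (-0.274973, -0.141012, +0.410063)

rvec=(-0.2750, -0.1410, 0.4101) tvec=(-0.3058, -0.3026, 1.1221)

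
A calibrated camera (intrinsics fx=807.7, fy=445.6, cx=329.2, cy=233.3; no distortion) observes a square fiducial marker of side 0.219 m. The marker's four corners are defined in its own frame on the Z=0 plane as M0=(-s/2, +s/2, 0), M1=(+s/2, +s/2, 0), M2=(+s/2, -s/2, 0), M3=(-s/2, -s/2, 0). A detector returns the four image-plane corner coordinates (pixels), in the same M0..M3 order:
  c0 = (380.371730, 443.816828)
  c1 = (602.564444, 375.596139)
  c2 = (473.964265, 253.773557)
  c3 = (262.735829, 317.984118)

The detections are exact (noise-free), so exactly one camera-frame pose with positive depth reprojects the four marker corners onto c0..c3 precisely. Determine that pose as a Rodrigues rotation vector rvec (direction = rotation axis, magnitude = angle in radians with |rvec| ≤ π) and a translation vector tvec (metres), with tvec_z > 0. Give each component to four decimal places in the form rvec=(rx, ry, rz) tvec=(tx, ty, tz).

rvec=(-0.1732, 0.0305, -0.5018) tvec=(0.0879, 0.1809, 0.7146)

Intrinsics K: fx=807.7, fy=445.6, cx=329.2, cy=233.3
Marker side s = 0.219 m; corners in marker frame (Z=0):
  M0 = (-0.1095, +0.1095, 0)
  M1 = (+0.1095, +0.1095, 0)
  M2 = (+0.1095, -0.1095, 0)
  M3 = (-0.1095, -0.1095, 0)
Detected image corners:
  c0 = (380.371730, 443.816828) px
  c1 = (602.564444, 375.596139) px
  c2 = (473.964265, 253.773557) px
  c3 = (262.735829, 317.984118) px
Planar DLT: solve 8×8 A·h = b for H (H[2,2]=1):
  H  [+996.90884 +458.35571 +428.50180]
  H  [-295.61993 +481.36770 +346.08685]
  H  [+0.01867 -0.24163 +1.00000]
B = K⁻¹H; ‖b₁‖=1.399358, ‖b₂‖=1.399358; λ = 2/(‖b₁‖+‖b₂‖) = 0.714613, sign → tz>0 ⇒ λ=+0.714613
r₁ = λ·B[:,0] = (+0.87658,-0.48107,+0.01334); r₂ = λ·B[:,1] = (+0.47591,+0.86238,-0.17267)
r₃ = r₁×r₂ = (+0.07156,+0.15771,+0.98489); SVD([r₁ r₂ r₃]) → R = UVᵀ:
  R  [+0.87658 +0.47591 +0.07156]
  R  [-0.48107 +0.86238 +0.15771]
  R  [+0.01334 -0.17267 +0.98489]
t = (+0.08786, +0.18088, +0.71461) m
tr R = 2.723847; θ = arccos((tr R − 1)/2) = 0.531745 rad = 30.467°
axis k = ((R−Rᵀ)₃₂, (R−Rᵀ)₁₃, (R−Rᵀ)₂₁) / (2 sinθ) = (-0.325793, +0.057415, -0.943696)
rvec = θ·k = (-0.173239, +0.030530, -0.501806)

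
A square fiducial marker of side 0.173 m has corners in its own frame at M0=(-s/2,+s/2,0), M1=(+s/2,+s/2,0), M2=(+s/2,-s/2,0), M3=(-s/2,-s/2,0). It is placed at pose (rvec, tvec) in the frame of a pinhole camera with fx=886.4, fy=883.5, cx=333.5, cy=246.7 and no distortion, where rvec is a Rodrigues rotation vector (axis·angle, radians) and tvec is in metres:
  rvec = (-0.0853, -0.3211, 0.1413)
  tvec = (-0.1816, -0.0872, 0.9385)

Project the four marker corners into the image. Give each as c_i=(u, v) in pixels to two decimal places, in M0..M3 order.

Intrinsics K: fx=886.4, fy=883.5, cx=333.5, cy=246.7
Marker side s = 0.173 m; corners in marker frame (Z=0):
  M0 = (-0.0865, +0.0865, 0)
  M1 = (+0.0865, +0.0865, 0)
  M2 = (+0.0865, -0.0865, 0)
  M3 = (-0.0865, -0.0865, 0)
rvec = (-0.0853, -0.3211, 0.1413), |rvec| = θ = 0.36104 rad = 20.686°
Rodrigues: sinθ=0.35324, 1−cosθ=0.06447; R = I + sinθ·[k]× + (1−cosθ)·[k]×²:
    [+0.93913 -0.12470 -0.32013]
    [+0.15180 +0.98653 +0.06102]
    [+0.30821 -0.10590 +0.94541]
t = (-0.1816, -0.0872, 0.9385) m
M0: Pc = R·M0+t = (-0.27362, -0.01500, +0.90268); u = 886.4·(-0.27362)/0.90268 + 333.5 = 64.8131, v = 883.5·(-0.01500)/0.90268 + 246.7 = 232.0227
M1: Pc = R·M1+t = (-0.11115, +0.01126, +0.95600); u = 886.4·(-0.11115)/0.95600 + 333.5 = 230.4401, v = 883.5·(+0.01126)/0.95600 + 246.7 = 257.1107
M2: Pc = R·M2+t = (-0.08958, -0.15940, +0.97432); u = 886.4·(-0.08958)/0.97432 + 333.5 = 252.0049, v = 883.5·(-0.15940)/0.97432 + 246.7 = 102.1546
M3: Pc = R·M3+t = (-0.25205, -0.18566, +0.92100); u = 886.4·(-0.25205)/0.92100 + 333.5 = 90.9211, v = 883.5·(-0.18566)/0.92100 + 246.7 = 68.5947

c0=(64.81, 232.02) c1=(230.44, 257.11) c2=(252.00, 102.15) c3=(90.92, 68.59)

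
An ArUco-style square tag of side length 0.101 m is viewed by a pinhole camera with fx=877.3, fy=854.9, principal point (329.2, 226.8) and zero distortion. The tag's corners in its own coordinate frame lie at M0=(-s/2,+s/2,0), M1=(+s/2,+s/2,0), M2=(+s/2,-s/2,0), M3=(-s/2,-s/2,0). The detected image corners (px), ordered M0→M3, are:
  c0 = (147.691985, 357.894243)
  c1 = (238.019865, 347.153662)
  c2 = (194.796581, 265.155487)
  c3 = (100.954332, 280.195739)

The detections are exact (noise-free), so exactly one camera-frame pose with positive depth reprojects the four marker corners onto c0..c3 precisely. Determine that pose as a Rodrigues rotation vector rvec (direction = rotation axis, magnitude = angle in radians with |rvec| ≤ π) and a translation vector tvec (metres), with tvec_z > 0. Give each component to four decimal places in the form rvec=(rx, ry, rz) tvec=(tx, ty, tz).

rvec=(0.5725, 0.3122, -0.2654) tvec=(-0.1492, 0.0838, 0.8225)

Intrinsics K: fx=877.3, fy=854.9, cx=329.2, cy=226.8
Marker side s = 0.101 m; corners in marker frame (Z=0):
  M0 = (-0.0505, +0.0505, 0)
  M1 = (+0.0505, +0.0505, 0)
  M2 = (+0.0505, -0.0505, 0)
  M3 = (-0.0505, -0.0505, 0)
Detected image corners:
  c0 = (147.691985, 357.894243) px
  c1 = (238.019865, 347.153662) px
  c2 = (194.796581, 265.155487) px
  c3 = (100.954332, 280.195739) px
Planar DLT: solve 8×8 A·h = b for H (H[2,2]=1):
  H  [+836.65522 +546.53015 +170.02008]
  H  [-263.79707 +975.05247 +313.93507]
  H  [-0.43764 +0.59164 +1.00000]
B = K⁻¹H; ‖b₁‖=1.215833, ‖b₂‖=1.215833; λ = 2/(‖b₁‖+‖b₂‖) = 0.822482, sign → tz>0 ⇒ λ=+0.822482
r₁ = λ·B[:,0] = (+0.91944,-0.15830,-0.35995); r₂ = λ·B[:,1] = (+0.32978,+0.80898,+0.48661)
r₃ = r₁×r₂ = (+0.21416,-0.56612,+0.79602); SVD([r₁ r₂ r₃]) → R = UVᵀ:
  R  [+0.91944 +0.32978 +0.21416]
  R  [-0.15830 +0.80898 -0.56612]
  R  [-0.35995 +0.48661 +0.79602]
t = (-0.14923, +0.08383, +0.82248) m
tr R = 2.524448; θ = arccos((tr R − 1)/2) = 0.704055 rad = 40.339°
axis k = ((R−Rᵀ)₃₂, (R−Rᵀ)₁₃, (R−Rᵀ)₂₁) / (2 sinθ) = (+0.813150, +0.443455, -0.377008)
rvec = θ·k = (+0.572502, +0.312217, -0.265434)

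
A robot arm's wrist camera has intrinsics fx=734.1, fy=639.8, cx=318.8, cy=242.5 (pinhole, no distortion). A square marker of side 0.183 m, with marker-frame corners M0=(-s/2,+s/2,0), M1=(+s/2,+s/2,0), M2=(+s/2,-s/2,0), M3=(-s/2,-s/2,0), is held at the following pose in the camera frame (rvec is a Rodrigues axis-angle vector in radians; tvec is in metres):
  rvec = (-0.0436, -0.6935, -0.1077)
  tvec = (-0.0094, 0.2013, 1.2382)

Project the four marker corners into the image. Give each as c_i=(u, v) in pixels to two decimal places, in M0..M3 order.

c0=(275.92, 405.23) c1=(358.93, 382.90) c2=(347.15, 293.13) c3=(263.02, 306.55)

Intrinsics K: fx=734.1, fy=639.8, cx=318.8, cy=242.5
Marker side s = 0.183 m; corners in marker frame (Z=0):
  M0 = (-0.0915, +0.0915, 0)
  M1 = (+0.0915, +0.0915, 0)
  M2 = (+0.0915, -0.0915, 0)
  M3 = (-0.0915, -0.0915, 0)
rvec = (-0.0436, -0.6935, -0.1077), |rvec| = θ = 0.70317 rad = 40.288°
Rodrigues: sinθ=0.64664, 1−cosθ=0.23720; R = I + sinθ·[k]× + (1−cosθ)·[k]×²:
    [+0.76371 +0.11355 -0.63549]
    [-0.08454 +0.99352 +0.07593]
    [+0.64000 -0.00426 +0.76836]
t = (-0.0094, 0.2013, 1.2382) m
M0: Pc = R·M0+t = (-0.06889, +0.29994, +1.17925); u = 734.1·(-0.06889)/1.17925 + 318.8 = 275.9150, v = 639.8·(+0.29994)/1.17925 + 242.5 = 405.2333
M1: Pc = R·M1+t = (+0.07087, +0.28447, +1.29637); u = 734.1·(+0.07087)/1.29637 + 318.8 = 358.9313, v = 639.8·(+0.28447)/1.29637 + 242.5 = 382.8962
M2: Pc = R·M2+t = (+0.05009, +0.10266, +1.29715); u = 734.1·(+0.05009)/1.29715 + 318.8 = 347.1476, v = 639.8·(+0.10266)/1.29715 + 242.5 = 293.1343
M3: Pc = R·M3+t = (-0.08967, +0.11813, +1.18003); u = 734.1·(-0.08967)/1.18003 + 318.8 = 263.0166, v = 639.8·(+0.11813)/1.18003 + 242.5 = 306.5476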